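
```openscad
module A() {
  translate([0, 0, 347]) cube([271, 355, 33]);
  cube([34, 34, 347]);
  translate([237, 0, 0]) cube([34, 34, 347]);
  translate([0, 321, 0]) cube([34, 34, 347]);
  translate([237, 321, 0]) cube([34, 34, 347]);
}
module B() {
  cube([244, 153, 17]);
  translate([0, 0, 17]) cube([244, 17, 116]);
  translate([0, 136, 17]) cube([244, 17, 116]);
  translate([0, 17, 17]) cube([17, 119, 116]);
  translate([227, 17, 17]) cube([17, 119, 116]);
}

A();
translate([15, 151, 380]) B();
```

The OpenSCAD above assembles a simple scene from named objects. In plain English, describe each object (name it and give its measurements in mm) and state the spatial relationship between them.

A is a four-legged stool. The seat is 271×355 mm, 33 mm thick, top at z = 380 mm. It stands on four square legs, each 34×34 mm in cross-section, from z = 0 to the seat underside, each flush with a corner of the seat.

B is an open-topped rectangular box: outside dimensions 244×153×133 mm, with a uniform wall and base thickness of 17 mm. The base is a full 244×153 slab on the floor; four walls sit on top of the base. The front and back walls (the −y and +y sides) span the full width; the two side walls fit between them.

The open box is on top of the stool.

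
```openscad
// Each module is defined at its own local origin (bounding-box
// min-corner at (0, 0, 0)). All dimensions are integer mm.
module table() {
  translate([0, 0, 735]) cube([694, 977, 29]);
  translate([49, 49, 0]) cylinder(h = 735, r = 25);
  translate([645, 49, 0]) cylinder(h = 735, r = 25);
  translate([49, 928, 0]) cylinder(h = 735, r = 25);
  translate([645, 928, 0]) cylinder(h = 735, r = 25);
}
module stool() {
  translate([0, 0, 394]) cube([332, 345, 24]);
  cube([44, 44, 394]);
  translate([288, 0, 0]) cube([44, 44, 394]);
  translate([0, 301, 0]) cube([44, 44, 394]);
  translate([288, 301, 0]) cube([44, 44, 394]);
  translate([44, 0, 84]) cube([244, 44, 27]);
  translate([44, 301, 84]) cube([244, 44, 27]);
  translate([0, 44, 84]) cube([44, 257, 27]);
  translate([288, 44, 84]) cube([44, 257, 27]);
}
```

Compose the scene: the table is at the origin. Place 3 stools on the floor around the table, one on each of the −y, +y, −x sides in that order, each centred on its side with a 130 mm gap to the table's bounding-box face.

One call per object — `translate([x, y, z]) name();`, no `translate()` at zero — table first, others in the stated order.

table();
translate([181, -475, 0]) stool();
translate([181, 1107, 0]) stool();
translate([-462, 316, 0]) stool();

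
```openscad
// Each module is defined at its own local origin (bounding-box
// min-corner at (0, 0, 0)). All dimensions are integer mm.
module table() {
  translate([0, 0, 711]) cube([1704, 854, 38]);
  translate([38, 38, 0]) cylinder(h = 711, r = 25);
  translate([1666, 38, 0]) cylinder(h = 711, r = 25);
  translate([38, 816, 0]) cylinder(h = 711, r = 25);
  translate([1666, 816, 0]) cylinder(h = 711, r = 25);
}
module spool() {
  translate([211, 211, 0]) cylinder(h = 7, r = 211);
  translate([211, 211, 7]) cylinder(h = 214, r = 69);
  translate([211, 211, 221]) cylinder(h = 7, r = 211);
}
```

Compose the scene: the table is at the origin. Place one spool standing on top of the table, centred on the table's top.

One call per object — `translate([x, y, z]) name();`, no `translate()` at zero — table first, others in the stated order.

table();
translate([641, 216, 749]) spool();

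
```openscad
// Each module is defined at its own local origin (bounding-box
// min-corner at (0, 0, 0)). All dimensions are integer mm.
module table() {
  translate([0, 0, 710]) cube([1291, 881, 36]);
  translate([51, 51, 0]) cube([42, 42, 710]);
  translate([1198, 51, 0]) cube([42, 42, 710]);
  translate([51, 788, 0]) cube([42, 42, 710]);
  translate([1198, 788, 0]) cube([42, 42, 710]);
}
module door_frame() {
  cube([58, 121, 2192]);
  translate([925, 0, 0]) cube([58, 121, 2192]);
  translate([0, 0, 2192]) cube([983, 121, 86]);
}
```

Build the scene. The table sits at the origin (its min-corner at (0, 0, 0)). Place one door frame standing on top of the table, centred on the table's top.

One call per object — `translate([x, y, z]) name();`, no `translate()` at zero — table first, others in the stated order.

table();
translate([154, 380, 746]) door_frame();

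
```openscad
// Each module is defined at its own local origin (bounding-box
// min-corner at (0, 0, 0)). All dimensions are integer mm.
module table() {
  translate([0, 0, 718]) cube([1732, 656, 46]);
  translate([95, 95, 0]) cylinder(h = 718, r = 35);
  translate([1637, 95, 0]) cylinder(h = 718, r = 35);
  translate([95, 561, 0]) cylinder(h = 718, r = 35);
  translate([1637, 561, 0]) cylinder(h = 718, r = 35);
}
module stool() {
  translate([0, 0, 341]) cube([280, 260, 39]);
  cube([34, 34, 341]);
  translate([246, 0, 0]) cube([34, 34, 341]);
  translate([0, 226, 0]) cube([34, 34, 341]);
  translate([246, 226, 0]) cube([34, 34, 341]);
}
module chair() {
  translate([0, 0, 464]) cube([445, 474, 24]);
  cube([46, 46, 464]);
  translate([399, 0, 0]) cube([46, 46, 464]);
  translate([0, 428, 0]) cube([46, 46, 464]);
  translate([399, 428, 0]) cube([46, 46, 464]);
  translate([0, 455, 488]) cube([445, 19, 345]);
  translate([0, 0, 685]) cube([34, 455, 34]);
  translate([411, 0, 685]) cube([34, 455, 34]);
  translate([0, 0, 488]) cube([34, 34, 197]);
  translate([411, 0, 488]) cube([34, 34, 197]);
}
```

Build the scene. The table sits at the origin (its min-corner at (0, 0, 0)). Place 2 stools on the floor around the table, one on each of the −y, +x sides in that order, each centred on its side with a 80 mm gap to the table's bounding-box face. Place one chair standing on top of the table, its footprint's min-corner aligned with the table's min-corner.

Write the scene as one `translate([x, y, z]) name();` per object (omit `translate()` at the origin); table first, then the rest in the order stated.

table();
translate([726, -340, 0]) stool();
translate([1812, 198, 0]) stool();
translate([0, 0, 764]) chair();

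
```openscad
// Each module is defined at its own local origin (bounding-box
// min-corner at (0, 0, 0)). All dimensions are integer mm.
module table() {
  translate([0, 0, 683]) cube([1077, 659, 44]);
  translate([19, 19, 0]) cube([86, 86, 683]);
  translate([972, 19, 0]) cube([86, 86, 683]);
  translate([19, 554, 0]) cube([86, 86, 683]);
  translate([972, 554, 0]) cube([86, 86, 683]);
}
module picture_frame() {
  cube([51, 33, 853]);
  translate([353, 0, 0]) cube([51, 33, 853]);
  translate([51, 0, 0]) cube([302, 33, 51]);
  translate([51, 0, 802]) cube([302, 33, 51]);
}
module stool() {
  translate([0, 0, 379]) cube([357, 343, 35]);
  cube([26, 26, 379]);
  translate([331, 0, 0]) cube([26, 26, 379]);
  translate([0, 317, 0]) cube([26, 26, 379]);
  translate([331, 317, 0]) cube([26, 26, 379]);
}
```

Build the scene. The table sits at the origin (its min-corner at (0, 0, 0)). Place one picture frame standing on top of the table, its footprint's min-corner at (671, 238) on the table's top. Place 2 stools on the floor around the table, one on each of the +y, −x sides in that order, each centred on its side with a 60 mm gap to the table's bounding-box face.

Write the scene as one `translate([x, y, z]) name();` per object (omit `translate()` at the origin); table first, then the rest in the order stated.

table();
translate([671, 238, 727]) picture_frame();
translate([360, 719, 0]) stool();
translate([-417, 158, 0]) stool();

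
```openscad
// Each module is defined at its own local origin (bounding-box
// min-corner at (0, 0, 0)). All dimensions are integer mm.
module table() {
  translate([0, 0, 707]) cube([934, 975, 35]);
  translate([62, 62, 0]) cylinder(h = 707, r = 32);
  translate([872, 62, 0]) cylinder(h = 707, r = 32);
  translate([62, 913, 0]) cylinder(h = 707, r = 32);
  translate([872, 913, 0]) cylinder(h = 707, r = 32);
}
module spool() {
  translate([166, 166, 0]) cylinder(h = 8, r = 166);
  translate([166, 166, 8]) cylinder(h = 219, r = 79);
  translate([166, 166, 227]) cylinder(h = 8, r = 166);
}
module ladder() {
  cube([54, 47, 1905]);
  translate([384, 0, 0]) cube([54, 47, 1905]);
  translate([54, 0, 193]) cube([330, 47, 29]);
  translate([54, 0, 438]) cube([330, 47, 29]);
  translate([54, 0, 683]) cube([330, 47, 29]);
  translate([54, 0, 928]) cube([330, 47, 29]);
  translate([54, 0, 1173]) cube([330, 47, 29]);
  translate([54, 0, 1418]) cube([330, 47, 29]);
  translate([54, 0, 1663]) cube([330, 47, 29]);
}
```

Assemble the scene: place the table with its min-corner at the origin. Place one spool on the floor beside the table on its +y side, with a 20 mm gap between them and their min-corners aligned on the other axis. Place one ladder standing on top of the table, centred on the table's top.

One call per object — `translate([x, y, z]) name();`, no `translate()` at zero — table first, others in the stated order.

table();
translate([0, 995, 0]) spool();
translate([248, 464, 742]) ladder();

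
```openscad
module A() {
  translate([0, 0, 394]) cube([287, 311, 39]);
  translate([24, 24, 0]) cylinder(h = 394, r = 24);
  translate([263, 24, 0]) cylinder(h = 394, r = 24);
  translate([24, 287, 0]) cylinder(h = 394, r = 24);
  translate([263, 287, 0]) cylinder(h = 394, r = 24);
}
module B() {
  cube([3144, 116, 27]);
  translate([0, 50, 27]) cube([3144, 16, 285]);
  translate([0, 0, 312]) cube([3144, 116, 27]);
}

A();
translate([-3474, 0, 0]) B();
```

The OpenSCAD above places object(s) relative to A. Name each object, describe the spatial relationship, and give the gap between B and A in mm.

The I-beam's nearest face is 330 mm from the stool's −x face.

A is a stool. B is an I-beam. The I-beam is on the floor beside the stool on its −x side. The gap between the I-beam and the stool is 330 mm.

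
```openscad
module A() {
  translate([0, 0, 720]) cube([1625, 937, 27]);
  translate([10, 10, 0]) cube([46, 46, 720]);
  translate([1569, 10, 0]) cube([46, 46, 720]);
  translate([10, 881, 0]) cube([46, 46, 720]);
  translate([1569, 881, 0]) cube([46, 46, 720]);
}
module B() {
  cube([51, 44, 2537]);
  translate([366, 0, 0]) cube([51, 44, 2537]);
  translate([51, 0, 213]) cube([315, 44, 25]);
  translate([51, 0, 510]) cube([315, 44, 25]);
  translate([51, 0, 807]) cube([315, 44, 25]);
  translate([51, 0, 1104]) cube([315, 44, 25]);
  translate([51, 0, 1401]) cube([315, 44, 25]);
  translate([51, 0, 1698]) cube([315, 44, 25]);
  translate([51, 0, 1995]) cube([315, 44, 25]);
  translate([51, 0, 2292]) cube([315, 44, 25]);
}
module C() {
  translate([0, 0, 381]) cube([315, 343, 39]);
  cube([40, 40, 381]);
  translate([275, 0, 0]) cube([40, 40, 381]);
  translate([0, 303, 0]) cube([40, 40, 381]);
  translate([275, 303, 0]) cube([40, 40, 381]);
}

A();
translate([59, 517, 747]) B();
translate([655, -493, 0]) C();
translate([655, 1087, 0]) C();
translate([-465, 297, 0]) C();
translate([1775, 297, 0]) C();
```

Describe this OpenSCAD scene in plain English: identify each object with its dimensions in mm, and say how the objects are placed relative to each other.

A is a table with a 1625×937 mm rectangular top, 27 mm thick, top surface at z = 747 mm, supported by four 46×46 mm square legs, each inset 10 mm from the nearest pair of top edges, running from the floor.

B is a wooden ladder with two side rails of 51×44 mm section and 2537 mm height, set 417 mm apart overall. Between them run 8 rectangular rungs (44 mm deep, 25 mm thick), front faces flush with the rails' −y face. The bottom of the first rung is 213 mm above the floor and each subsequent rung is 297 mm higher than the one below.

C is a four-legged stool. The seat is a 315×343×39 mm slab whose top surface is at z = 420 mm; four square legs, each 40×40 mm in cross-section, run from the floor (z = 0) to the underside of the seat, each flush with a corner of the seat.

The ladder is on top of the table. Four stools sit around the table at the −y, +y, −x, +x sides.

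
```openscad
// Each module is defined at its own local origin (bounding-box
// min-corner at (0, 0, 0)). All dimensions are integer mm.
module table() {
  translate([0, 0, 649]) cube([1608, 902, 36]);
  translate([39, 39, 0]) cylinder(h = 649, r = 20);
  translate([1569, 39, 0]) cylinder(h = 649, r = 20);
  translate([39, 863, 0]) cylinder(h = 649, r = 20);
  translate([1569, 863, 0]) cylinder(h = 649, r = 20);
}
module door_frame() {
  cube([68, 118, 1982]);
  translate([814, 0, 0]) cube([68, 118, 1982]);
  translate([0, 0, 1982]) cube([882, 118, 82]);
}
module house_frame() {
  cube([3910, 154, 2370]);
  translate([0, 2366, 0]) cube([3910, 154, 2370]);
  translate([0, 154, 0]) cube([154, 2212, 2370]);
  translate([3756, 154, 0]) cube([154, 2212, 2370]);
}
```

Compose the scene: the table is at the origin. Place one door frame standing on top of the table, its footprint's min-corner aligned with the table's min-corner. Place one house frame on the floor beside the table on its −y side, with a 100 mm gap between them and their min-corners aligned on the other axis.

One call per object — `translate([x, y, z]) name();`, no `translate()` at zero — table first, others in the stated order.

table();
translate([0, 0, 685]) door_frame();
translate([0, -2620, 0]) house_frame();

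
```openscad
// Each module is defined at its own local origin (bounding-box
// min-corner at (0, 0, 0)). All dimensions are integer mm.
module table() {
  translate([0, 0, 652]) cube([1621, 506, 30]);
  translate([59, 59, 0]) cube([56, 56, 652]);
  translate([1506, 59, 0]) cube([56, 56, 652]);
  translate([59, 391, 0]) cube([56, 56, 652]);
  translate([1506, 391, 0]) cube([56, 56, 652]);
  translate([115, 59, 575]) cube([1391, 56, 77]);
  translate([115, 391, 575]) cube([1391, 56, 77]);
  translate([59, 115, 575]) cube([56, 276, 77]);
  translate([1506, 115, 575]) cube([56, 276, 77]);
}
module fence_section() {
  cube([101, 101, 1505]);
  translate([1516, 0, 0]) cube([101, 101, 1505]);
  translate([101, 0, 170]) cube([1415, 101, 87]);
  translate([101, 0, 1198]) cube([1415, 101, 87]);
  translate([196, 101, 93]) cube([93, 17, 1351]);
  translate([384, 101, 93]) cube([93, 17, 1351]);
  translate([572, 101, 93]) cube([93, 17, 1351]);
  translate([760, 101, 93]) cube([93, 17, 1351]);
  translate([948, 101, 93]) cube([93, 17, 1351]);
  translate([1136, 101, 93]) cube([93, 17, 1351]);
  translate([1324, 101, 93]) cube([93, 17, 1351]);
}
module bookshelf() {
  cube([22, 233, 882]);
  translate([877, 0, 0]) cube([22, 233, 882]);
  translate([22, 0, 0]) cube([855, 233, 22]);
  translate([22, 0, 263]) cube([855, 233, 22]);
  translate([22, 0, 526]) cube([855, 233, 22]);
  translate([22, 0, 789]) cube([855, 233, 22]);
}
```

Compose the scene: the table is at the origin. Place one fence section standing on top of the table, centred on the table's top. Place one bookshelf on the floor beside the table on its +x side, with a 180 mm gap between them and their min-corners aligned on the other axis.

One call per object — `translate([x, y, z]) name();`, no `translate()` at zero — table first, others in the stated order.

table();
translate([2, 194, 682]) fence_section();
translate([1801, 0, 0]) bookshelf();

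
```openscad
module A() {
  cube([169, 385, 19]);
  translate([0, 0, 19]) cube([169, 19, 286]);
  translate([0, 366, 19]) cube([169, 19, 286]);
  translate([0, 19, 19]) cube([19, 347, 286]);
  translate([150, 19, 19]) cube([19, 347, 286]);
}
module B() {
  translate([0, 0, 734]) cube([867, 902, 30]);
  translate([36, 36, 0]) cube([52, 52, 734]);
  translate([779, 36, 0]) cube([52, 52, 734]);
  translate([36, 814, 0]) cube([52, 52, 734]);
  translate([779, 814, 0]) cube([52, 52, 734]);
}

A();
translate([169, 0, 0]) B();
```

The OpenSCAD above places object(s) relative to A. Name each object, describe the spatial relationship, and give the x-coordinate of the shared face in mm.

A is an open box. B is a table. The table is against the open box's +x side, with their −y faces flush. The x-coordinate of the shared face is 169 mm.

The open box's +x face and the table's −x face are both at x = 169 mm.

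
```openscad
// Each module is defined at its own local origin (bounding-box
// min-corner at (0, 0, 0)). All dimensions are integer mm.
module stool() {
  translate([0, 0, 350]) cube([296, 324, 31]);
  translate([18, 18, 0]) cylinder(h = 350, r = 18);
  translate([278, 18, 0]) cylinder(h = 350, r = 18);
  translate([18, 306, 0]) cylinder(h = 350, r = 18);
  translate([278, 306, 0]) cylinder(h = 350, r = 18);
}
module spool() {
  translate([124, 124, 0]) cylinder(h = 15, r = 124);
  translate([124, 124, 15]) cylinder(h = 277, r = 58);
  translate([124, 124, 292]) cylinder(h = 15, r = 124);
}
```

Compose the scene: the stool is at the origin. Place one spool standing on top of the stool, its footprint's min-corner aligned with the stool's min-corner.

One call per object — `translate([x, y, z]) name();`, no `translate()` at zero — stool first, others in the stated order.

stool();
translate([0, 0, 381]) spool();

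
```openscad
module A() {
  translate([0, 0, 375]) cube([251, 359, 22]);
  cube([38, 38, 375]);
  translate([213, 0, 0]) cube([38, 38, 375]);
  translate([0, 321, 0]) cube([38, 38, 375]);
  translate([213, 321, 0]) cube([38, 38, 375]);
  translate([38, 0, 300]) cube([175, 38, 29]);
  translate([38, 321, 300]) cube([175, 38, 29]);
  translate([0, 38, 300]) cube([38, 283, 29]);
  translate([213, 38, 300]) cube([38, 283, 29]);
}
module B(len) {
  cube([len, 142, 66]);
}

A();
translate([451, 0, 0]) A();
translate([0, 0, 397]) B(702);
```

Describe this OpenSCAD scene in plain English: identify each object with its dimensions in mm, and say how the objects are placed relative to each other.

A is a four-legged stool. The seat is a 251×359×22 mm slab whose top surface is at z = 397 mm; four square legs, each 38×38 mm in cross-section, run from the floor (z = 0) to the underside of the seat, each flush with a corner of the seat. Four stretchers, 38 mm wide and 29 mm tall, connect adjacent legs with their undersides at z = 300 mm, each running between the inner faces of the legs it joins and aligned with the legs' outer faces on the other axis.

B is a rectangular beam 702 mm long (x), 142 mm deep (y), 66 mm thick (z).

The beam spans the tops of two stools placed 200 mm apart, resting at z = 397 mm.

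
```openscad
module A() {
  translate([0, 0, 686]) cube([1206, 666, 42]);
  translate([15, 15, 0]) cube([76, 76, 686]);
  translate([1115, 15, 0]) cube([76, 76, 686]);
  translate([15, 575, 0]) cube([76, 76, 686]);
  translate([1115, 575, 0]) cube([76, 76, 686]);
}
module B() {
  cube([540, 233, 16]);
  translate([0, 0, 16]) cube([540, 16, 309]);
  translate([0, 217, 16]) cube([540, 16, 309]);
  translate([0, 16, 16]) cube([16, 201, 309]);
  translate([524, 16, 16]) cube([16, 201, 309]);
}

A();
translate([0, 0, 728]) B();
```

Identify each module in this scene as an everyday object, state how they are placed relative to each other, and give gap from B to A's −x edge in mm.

The open box's min-x is at 0; the table's min-x is 0; gap = 0 mm.

A is a table. B is an open box. The open box is on top of the table. The gap from the open box to the table's −x edge is 0 mm.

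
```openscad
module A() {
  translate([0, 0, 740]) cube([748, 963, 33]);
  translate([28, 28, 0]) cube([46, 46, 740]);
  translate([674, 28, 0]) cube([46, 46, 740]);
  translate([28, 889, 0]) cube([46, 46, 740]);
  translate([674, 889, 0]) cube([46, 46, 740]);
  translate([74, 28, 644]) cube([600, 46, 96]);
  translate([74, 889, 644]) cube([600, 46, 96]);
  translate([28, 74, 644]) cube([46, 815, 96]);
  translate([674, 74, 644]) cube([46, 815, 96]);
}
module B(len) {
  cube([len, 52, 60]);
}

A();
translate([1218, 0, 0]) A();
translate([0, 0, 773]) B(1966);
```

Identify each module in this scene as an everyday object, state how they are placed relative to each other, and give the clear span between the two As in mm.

A is a table. B is a beam. A beam spans the tops of two tables. The clear span between the two tables is 470 mm.

Second table starts at x = 1218; first ends at x = 748; clear span = 1218 − 748 = 470 mm.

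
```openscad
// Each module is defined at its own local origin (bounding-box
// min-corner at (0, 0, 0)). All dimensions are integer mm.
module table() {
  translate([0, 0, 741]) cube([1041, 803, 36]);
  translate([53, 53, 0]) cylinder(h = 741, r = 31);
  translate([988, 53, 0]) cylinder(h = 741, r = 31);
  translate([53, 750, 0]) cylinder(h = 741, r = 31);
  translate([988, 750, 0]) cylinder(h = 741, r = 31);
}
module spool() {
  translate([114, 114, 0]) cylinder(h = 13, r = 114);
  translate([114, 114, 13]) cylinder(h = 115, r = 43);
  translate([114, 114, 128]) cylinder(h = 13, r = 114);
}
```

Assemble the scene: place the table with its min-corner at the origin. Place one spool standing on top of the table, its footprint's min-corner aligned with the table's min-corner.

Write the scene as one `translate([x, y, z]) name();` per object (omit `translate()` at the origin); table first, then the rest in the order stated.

table();
translate([0, 0, 777]) spool();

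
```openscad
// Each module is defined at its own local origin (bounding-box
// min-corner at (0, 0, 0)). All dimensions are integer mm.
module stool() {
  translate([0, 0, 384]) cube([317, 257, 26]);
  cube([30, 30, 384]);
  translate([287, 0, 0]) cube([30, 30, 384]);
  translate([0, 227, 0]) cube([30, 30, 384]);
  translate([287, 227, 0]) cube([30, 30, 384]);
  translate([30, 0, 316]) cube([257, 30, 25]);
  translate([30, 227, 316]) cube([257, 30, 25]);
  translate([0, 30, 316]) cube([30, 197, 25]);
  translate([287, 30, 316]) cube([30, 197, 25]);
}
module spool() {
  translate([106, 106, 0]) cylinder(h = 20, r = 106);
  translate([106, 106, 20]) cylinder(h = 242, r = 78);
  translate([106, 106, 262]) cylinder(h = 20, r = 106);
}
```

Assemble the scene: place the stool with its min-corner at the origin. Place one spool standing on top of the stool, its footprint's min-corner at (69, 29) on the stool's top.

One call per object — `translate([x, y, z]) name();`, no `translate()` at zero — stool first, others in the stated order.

stool();
translate([69, 29, 410]) spool();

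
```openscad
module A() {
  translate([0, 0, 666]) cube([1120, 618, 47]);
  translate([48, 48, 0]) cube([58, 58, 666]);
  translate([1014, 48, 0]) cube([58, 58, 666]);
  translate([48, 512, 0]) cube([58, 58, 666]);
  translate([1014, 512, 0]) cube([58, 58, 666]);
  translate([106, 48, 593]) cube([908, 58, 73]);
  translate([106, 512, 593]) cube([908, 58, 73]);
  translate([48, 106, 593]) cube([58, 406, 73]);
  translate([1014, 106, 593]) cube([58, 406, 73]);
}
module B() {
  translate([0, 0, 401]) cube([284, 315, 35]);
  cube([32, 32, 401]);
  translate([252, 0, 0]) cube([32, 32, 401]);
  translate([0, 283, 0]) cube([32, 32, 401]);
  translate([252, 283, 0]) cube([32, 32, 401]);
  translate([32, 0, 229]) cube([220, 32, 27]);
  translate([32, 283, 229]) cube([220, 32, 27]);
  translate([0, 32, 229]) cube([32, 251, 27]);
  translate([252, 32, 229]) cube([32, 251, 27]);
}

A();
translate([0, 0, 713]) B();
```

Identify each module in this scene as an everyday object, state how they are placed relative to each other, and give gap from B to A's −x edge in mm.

A is a table. B is a stool. The stool is on top of the table. The gap from the stool to the table's −x edge is 0 mm.

The stool's min-x is at 0; the table's min-x is 0; gap = 0 mm.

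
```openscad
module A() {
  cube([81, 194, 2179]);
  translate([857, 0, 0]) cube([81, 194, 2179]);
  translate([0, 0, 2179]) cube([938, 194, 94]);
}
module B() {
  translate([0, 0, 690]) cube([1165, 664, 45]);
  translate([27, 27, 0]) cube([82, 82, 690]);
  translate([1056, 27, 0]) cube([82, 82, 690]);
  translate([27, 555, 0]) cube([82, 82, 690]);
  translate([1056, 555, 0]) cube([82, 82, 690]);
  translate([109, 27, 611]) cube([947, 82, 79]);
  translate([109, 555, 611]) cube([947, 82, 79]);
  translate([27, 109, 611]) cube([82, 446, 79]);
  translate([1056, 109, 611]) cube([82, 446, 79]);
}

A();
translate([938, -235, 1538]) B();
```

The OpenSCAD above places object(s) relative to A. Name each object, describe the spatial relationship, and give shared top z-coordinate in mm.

A is a door frame. B is a table. The table is beside the door frame with their tops flush at z = 2273. The shared top z-coordinate is 2273 mm.

Both tops at z = 2273 mm.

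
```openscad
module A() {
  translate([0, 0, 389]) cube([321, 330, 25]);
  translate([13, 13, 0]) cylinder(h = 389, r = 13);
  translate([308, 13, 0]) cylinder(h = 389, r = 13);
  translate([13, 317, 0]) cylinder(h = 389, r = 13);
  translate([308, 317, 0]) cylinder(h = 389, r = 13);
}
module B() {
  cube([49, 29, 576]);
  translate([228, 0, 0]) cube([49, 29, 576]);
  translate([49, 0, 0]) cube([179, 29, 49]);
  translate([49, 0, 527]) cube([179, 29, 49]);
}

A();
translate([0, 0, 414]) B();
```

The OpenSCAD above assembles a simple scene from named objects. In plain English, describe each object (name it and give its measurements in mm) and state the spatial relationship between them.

A is a simple wooden stool: a rectangular seat 321 mm (x) by 330 mm (y), 25 mm thick, top face at z = 414 mm, on four round legs, each 26 mm in diameter. The legs rest on z = 0, each leg's axis is inset half a diameter from the nearest pair of seat edges (so the leg's bounding box is flush with the corner).

B is a rectangular picture frame lying in the x–z plane (depth along y). The opening is 179 mm wide (x) by 478 mm tall (z), surrounded by a border 49 mm wide on all four sides. The frame is 29 mm deep and is made of two full-height vertical stiles with two horizontal rails fitted between them.

The picture frame is on top of the stool.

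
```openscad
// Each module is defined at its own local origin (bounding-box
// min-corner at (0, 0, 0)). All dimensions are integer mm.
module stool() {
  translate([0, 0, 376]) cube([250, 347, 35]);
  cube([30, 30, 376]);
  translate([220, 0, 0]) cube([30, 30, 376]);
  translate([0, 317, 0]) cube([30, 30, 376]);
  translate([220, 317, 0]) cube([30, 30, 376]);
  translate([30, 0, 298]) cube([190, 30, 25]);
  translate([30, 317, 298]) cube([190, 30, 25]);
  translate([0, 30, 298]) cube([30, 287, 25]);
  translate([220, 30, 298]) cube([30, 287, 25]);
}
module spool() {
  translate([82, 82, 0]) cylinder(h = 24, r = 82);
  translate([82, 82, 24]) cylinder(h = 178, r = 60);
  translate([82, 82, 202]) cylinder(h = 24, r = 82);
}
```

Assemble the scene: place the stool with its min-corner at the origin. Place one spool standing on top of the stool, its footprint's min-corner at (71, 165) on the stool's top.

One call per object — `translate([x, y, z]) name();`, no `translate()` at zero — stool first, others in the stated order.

stool();
translate([71, 165, 411]) spool();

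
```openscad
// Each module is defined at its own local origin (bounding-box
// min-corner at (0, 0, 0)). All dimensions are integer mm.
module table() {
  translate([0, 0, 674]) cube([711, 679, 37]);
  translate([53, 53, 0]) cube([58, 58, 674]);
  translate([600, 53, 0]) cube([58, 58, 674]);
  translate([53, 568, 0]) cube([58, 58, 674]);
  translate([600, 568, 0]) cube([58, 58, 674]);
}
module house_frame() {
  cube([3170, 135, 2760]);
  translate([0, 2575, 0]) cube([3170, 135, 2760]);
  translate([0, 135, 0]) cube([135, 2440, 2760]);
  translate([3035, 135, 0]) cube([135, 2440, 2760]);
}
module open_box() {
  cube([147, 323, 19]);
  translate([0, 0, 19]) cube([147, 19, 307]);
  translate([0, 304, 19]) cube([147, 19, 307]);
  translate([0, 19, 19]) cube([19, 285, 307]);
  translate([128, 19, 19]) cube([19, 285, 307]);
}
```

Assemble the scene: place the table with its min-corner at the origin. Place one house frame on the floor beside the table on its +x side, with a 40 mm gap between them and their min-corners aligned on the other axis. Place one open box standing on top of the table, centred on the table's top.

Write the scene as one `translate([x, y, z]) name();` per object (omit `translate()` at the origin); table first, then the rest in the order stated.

table();
translate([751, 0, 0]) house_frame();
translate([282, 178, 711]) open_box();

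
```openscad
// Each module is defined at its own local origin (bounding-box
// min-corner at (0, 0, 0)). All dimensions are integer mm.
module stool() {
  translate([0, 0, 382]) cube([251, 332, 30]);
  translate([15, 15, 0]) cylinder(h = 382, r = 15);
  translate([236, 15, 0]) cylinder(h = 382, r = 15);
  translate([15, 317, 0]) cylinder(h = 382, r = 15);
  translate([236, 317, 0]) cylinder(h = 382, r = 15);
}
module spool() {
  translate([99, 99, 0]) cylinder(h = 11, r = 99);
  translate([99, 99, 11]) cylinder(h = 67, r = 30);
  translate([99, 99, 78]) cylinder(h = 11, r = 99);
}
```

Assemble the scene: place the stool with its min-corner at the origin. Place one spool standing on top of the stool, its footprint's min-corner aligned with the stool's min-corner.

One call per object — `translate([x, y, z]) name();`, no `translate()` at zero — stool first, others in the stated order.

stool();
translate([0, 0, 412]) spool();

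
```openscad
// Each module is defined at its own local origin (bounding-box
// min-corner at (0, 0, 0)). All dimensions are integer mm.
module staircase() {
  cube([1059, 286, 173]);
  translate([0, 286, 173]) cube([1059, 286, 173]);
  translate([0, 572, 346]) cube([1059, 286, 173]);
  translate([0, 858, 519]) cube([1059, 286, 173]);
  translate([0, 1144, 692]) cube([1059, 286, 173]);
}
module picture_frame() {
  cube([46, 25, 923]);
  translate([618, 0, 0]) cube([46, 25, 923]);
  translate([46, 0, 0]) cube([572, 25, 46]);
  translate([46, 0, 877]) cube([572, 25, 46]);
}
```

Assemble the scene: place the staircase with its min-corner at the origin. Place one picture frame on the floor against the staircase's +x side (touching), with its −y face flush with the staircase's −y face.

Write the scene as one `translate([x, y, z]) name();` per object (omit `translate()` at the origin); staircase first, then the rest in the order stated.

staircase();
translate([1059, 0, 0]) picture_frame();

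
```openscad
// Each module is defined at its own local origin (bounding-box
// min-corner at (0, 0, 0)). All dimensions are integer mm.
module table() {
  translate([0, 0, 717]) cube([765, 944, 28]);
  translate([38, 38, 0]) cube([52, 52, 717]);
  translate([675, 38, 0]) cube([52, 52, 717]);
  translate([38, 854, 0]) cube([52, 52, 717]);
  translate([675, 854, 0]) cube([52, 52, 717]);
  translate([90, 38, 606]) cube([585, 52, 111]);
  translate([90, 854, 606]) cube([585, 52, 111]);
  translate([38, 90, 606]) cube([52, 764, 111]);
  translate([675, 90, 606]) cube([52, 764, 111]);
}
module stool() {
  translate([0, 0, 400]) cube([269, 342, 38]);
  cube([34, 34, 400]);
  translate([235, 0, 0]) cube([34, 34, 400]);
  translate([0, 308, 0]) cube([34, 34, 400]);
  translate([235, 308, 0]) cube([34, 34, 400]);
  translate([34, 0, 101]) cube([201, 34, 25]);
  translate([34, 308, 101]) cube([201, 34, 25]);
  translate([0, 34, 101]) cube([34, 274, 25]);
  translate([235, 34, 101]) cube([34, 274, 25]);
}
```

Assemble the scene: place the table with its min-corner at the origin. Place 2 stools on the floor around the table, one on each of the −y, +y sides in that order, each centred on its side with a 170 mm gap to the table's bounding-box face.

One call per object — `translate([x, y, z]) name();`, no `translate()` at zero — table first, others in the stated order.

table();
translate([248, -512, 0]) stool();
translate([248, 1114, 0]) stool();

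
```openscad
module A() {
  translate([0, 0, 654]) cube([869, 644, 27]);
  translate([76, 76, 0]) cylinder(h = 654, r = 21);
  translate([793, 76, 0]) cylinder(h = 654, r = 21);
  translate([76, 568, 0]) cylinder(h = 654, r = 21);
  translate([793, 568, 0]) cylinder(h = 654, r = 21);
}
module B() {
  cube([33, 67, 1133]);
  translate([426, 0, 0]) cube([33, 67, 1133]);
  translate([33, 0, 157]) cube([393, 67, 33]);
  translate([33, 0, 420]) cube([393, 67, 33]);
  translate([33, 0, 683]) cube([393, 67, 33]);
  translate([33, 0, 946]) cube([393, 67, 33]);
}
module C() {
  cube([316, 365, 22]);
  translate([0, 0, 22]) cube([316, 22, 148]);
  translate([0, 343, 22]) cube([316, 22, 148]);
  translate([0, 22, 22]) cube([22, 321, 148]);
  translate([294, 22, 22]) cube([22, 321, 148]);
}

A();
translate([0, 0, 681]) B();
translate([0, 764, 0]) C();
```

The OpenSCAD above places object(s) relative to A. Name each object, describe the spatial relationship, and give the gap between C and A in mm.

The open box's nearest face is 120 mm from the table's +y face.

A is a table. B is a ladder. C is an open box. The ladder is on top of the table. The open box is on the floor beside the table on its +y side. The gap between the open box and the table is 120 mm.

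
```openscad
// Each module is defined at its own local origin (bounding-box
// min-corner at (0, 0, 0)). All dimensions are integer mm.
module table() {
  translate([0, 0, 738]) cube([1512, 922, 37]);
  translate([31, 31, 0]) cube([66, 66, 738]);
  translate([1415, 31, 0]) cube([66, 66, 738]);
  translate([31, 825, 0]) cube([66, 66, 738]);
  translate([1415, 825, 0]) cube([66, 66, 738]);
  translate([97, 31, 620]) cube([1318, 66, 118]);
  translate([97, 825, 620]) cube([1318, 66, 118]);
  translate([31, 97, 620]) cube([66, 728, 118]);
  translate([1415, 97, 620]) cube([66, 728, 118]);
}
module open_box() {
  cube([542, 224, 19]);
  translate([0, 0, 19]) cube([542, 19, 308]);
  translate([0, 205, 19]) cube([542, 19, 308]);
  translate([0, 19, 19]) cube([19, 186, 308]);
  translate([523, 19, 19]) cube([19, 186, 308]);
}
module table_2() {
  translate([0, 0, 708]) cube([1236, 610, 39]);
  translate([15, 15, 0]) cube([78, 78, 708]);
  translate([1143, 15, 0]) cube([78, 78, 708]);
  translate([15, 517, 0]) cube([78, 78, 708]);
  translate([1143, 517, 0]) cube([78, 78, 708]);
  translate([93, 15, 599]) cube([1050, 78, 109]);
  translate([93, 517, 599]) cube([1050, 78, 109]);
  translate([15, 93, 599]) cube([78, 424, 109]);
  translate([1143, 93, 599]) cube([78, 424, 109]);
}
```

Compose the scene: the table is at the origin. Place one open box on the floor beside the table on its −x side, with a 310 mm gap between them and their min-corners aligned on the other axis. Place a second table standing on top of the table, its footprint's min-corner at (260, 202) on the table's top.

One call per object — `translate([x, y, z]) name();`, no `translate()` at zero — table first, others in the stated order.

table();
translate([-852, 0, 0]) open_box();
translate([260, 202, 775]) table_2();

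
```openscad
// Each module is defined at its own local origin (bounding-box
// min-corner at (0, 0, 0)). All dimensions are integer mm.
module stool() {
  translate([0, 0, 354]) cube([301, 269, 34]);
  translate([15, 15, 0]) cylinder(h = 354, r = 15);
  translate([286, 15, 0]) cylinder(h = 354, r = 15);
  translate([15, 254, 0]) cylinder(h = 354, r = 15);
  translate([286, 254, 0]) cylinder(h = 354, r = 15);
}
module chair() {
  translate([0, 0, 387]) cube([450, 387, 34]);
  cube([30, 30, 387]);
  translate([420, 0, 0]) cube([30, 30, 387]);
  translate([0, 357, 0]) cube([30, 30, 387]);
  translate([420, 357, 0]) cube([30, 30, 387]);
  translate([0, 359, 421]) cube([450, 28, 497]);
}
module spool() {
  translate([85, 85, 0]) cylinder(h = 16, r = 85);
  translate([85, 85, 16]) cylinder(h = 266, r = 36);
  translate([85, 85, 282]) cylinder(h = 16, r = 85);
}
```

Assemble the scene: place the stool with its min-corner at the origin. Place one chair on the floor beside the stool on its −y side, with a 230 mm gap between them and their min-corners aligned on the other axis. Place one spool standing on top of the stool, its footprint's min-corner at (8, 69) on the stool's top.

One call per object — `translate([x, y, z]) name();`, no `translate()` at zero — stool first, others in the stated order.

stool();
translate([0, -617, 0]) chair();
translate([8, 69, 388]) spool();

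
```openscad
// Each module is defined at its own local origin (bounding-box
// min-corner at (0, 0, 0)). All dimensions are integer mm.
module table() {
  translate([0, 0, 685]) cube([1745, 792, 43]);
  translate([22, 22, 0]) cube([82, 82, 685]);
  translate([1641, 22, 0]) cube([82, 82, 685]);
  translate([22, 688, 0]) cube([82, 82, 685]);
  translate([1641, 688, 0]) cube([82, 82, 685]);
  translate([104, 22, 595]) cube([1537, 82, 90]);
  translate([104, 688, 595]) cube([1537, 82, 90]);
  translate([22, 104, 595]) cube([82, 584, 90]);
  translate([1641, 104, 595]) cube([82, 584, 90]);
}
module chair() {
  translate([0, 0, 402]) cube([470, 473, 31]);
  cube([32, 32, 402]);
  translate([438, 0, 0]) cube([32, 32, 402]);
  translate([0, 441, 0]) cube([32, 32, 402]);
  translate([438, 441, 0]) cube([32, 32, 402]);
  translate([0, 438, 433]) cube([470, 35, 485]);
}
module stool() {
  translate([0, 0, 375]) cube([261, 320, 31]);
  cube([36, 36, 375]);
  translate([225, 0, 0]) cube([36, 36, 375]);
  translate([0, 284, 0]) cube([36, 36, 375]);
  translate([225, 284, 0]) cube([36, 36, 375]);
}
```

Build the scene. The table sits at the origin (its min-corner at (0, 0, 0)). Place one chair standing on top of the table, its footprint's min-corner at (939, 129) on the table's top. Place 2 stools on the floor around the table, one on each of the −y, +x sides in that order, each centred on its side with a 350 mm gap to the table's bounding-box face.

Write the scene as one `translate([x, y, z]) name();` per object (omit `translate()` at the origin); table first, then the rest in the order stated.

table();
translate([939, 129, 728]) chair();
translate([742, -670, 0]) stool();
translate([2095, 236, 0]) stool();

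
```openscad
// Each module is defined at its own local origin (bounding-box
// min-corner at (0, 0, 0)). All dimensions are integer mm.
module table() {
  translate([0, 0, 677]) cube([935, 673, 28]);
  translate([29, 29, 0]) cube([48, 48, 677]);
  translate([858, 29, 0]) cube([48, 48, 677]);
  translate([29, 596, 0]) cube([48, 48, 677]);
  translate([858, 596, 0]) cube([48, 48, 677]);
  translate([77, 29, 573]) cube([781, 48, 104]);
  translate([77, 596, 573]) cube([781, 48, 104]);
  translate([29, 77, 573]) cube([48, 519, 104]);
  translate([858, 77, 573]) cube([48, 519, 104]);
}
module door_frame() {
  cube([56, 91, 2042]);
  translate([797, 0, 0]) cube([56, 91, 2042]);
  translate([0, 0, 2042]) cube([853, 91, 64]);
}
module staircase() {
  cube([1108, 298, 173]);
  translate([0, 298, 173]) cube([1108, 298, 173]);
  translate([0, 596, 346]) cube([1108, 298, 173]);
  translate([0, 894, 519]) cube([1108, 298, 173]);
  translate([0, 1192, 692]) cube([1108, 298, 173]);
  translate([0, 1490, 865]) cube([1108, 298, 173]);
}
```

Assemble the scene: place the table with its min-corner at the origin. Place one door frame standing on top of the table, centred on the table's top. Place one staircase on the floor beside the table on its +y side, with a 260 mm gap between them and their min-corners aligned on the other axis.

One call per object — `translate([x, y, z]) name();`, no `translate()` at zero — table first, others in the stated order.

table();
translate([41, 291, 705]) door_frame();
translate([0, 933, 0]) staircase();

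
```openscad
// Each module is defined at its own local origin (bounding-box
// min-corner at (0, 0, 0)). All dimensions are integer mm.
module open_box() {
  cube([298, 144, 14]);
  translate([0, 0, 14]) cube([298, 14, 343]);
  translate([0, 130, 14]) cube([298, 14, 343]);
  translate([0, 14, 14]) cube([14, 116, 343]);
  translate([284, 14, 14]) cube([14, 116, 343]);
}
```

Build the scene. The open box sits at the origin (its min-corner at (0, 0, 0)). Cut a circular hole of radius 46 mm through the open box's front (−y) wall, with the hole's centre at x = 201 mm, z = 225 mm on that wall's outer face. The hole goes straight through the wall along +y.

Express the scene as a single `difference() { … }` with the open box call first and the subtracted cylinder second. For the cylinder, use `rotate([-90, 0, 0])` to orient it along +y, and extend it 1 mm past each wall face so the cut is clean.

difference() {
  open_box();
  translate([201, -1, 225]) rotate([-90, 0, 0]) cylinder(h = 16, r = 46);
}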